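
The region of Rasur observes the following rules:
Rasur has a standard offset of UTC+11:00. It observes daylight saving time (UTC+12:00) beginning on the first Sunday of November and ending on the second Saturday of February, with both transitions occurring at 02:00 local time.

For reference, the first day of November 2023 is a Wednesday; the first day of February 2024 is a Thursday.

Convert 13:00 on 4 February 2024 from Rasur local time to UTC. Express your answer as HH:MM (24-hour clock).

1 November 2023 is a Wednesday, so the first Sunday is November 5.
1 February 2024 is a Thursday, so the first Saturday is February 3 and the second is February 10.
Daylight saving runs 5 November 2023 – 10 February 2024; 4 February 2024 is inside that window, so Rasur is at UTC+12:00.
13:00 local − 12h = 01:00 UTC.

01:00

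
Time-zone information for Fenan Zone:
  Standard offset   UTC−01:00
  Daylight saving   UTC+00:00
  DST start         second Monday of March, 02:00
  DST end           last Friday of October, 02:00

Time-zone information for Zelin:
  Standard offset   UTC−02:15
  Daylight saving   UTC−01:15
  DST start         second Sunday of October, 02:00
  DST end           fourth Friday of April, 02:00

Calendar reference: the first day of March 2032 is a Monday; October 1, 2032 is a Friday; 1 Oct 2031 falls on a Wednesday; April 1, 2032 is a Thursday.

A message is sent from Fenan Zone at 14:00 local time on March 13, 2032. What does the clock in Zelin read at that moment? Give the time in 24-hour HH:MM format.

1 March 2032 is a Monday, so the first Monday is March 1 and the second is March 8.
1 October 2032 is a Friday, so Fridays fall on 1, 8, 15, 22, 29; the last is October 29.
March 13, 2032 falls between 8 March and 29 October, so daylight saving is in effect and Fenan Zone is at UTC+00:00.
14:00 Fenan Zone − 0h = 14:00 UTC.
1 October 2031 is a Wednesday, so the first Sunday is October 5 and the second is October 12.
1 April 2032 is a Thursday, so the first Friday is April 2 and the fourth is April 23.
At the standard offset (UTC−02:15), 14:00 UTC − 2h15m = 11:45 Zelin standard time.
Daylight saving runs 12 October 2031 – 23 April 2032; the standard-time date in Zelin, March 13, 2032, is inside that window, so Zelin is at UTC−01:15.
14:00 UTC − 1h15m = 12:45 Zelin.

12:45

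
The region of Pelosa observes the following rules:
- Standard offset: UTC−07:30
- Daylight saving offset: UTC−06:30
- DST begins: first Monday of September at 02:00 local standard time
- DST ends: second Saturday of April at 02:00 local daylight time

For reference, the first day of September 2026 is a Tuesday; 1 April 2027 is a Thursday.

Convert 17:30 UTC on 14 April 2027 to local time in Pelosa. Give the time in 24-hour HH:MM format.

1 September 2026 is a Tuesday, so the first Monday is September 7.
1 April 2027 is a Thursday, so the first Saturday is April 3 and the second is April 10.
At the standard offset (UTC−07:30), 17:30 UTC − 7h30m = 10:00 Pelosa standard time.
Daylight saving runs 7 September 2026 – 10 April 2027; the standard-time date in Pelosa, 14 April 2027, is outside that window, so Pelosa is on standard time at UTC−07:30.
17:30 UTC − 7h30m = 10:00 local.

10:00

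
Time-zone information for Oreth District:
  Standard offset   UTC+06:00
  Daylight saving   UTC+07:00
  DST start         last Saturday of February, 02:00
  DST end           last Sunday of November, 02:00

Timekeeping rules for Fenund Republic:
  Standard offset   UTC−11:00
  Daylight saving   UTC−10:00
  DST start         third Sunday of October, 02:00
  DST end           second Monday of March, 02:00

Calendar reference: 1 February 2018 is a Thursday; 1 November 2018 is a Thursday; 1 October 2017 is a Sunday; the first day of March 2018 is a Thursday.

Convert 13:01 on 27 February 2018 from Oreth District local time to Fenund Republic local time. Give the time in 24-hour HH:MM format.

20:01

1 February 2018 is a Thursday, so Saturdays fall on 3, 10, 17, 24; the last is February 24.
1 November 2018 is a Thursday, so Sundays fall on 4, 11, 18, 25; the last is November 25.
27 February 2018 lies within the daylight-saving period (24 February – 25 November), so Oreth District is on daylight time, UTC+07:00.
13:01 Oreth District − 7h = 06:01 UTC.
1 October 2017 is a Sunday, so the first Sunday is October 1 and the third is October 15.
1 March 2018 is a Thursday, so the first Monday is March 5 and the second is March 12.
At the standard offset (UTC−11:00), 06:01 UTC − 11h = 19:01 Fenund Republic standard time (rolling into the previous day, 26 February 2018).
The standard-time date in Fenund Republic, 26 February 2018, falls between 15 October 2017 and 12 March 2018, so daylight saving is in effect and Fenund Republic is at UTC−10:00.
06:01 UTC − 10h = 20:01 Fenund Republic (rolling into the previous day, 26 February 2018).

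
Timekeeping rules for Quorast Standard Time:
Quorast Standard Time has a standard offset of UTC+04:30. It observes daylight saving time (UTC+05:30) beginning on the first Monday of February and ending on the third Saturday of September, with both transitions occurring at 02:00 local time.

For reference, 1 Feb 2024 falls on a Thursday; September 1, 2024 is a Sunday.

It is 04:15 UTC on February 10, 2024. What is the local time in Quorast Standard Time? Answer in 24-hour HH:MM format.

09:45

1 February 2024 is a Thursday, so the first Monday is February 5.
1 September 2024 is a Sunday, so the first Saturday is September 7 and the third is September 21.
At the standard offset (UTC+04:30), 04:15 UTC + 4h30m = 08:45 Quorast Standard Time standard time.
The standard-time date in Quorast Standard Time, February 10, 2024, falls between 5 February and 21 September, so daylight saving is in effect and Quorast Standard Time is at UTC+05:30.
04:15 UTC + 5h30m = 09:45 local.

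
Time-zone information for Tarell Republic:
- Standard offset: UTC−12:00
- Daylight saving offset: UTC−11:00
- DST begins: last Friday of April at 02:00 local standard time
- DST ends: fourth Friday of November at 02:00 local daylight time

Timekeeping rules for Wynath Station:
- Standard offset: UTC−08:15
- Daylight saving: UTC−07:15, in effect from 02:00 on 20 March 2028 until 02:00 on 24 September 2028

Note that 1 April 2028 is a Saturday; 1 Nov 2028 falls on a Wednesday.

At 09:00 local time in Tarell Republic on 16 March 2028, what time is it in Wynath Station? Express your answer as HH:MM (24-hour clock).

1 April 2028 is a Saturday, so Fridays fall on 7, 14, 21, 28; the last is April 28.
1 November 2028 is a Wednesday, so the first Friday is November 3 and the fourth is November 24.
16 March 2028 is outside the daylight-saving period (28 April – 24 November), so Tarell Republic is on standard time, UTC−12:00.
09:00 Tarell Republic + 12h = 21:00 UTC.
At the standard offset (UTC−08:15), 21:00 UTC − 8h15m = 12:45 Wynath Station standard time.
The standard-time date in Wynath Station, 16 March 2028, is outside the daylight-saving period (20 March – 24 September), so Wynath Station is on standard time, UTC−08:15.
21:00 UTC − 8h15m = 12:45 Wynath Station.

12:45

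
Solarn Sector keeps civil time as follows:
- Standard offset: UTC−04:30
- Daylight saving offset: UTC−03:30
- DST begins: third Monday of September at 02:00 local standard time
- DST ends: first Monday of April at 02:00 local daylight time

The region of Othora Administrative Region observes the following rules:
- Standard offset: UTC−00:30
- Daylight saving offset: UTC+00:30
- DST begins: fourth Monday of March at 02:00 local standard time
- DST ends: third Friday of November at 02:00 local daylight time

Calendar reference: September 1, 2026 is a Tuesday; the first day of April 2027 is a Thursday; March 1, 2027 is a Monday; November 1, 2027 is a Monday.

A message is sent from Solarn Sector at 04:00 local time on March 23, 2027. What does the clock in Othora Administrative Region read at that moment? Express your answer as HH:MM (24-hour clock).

1 September 2026 is a Tuesday, so the first Monday is September 7 and the third is September 21.
1 April 2027 is a Thursday, so the first Monday is April 5.
March 23, 2027 lies within the daylight-saving period (21 September 2026 – 5 April 2027), so Solarn Sector is on daylight time, UTC−03:30.
04:00 Solarn Sector + 3h30m = 07:30 UTC.
1 March 2027 is a Monday, so the first Monday is March 1 and the fourth is March 22.
1 November 2027 is a Monday, so the first Friday is November 5 and the third is November 19.
At the standard offset (UTC−00:30), 07:30 UTC − 0h30m = 07:00 Othora Administrative Region standard time.
The standard-time date in Othora Administrative Region, March 23, 2027, falls between 22 March and 19 November, so daylight saving is in effect and Othora Administrative Region is at UTC+00:30.
07:30 UTC + 0h30m = 08:00 Othora Administrative Region.

08:00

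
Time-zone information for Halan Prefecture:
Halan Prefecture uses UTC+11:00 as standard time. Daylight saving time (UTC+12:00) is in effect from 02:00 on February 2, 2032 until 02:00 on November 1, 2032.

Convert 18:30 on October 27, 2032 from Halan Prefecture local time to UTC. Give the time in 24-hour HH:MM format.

October 27, 2032 falls between 2 February and 1 November, so daylight saving is in effect and Halan Prefecture is at UTC+12:00.
18:30 local − 12h = 06:30 UTC.

06:30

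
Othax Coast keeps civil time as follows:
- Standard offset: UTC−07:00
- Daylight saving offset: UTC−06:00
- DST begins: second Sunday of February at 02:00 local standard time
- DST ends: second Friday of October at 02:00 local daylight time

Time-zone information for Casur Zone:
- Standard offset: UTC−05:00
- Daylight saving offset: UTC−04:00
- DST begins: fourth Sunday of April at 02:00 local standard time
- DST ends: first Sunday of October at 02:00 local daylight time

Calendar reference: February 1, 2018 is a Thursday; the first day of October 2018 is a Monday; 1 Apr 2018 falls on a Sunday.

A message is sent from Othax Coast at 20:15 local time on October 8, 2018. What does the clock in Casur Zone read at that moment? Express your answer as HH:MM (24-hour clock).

1 February 2018 is a Thursday, so the first Sunday is February 4 and the second is February 11.
1 October 2018 is a Monday, so the first Friday is October 5 and the second is October 12.
Daylight saving runs 11 February – 12 October; October 8, 2018 is inside that window, so Othax Coast is at UTC−06:00.
20:15 Othax Coast + 6h = 02:15 UTC (rolling into the next day, 9 October 2018).
1 April 2018 is a Sunday, so the first Sunday is April 1 and the fourth is April 22.
1 October 2018 is a Monday, so the first Sunday is October 7.
At the standard offset (UTC−05:00), 02:15 UTC − 5h = 21:15 Casur Zone standard time (rolling into the previous day, 8 October 2018).
The standard-time date in Casur Zone, October 8, 2018, is outside the daylight-saving period (22 April – 7 October), so Casur Zone is on standard time, UTC−05:00.
02:15 UTC − 5h = 21:15 Casur Zone (rolling into the previous day, 8 October 2018).

21:15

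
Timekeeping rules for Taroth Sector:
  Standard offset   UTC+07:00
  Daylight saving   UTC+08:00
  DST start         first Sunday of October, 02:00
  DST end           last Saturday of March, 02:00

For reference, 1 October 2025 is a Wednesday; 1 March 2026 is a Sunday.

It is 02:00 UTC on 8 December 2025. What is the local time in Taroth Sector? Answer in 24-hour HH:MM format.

10:00

1 October 2025 is a Wednesday, so the first Sunday is October 5.
1 March 2026 is a Sunday, so Saturdays fall on 7, 14, 21, 28; the last is March 28.
At the standard offset (UTC+07:00), 02:00 UTC + 7h = 09:00 Taroth Sector standard time.
The standard-time date in Taroth Sector, 8 December 2025, falls between 5 October 2025 and 28 March 2026, so daylight saving is in effect and Taroth Sector is at UTC+08:00.
02:00 UTC + 8h = 10:00 local.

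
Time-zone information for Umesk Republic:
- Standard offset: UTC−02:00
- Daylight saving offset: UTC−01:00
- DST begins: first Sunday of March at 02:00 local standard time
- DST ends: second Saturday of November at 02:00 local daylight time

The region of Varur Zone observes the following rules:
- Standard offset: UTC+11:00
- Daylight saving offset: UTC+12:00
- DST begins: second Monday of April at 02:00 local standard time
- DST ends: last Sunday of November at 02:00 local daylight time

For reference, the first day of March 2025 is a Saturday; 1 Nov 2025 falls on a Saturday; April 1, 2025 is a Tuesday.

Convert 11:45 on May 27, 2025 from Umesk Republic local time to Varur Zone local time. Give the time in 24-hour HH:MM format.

00:45

1 March 2025 is a Saturday, so the first Sunday is March 2.
1 November 2025 is a Saturday, so the first Saturday is November 1 and the second is November 8.
Daylight saving runs 2 March – 8 November; May 27, 2025 is inside that window, so Umesk Republic is at UTC−01:00.
11:45 Umesk Republic + 1h = 12:45 UTC.
1 April 2025 is a Tuesday, so the first Monday is April 7 and the second is April 14.
1 November 2025 is a Saturday, so Sundays fall on 2, 9, 16, 23, 30; the last is November 30.
At the standard offset (UTC+11:00), 12:45 UTC + 11h = 23:45 Varur Zone standard time.
The standard-time date in Varur Zone, May 27, 2025, falls between 14 April and 30 November, so daylight saving is in effect and Varur Zone is at UTC+12:00.
12:45 UTC + 12h = 00:45 Varur Zone (rolling into the next day, 28 May 2025).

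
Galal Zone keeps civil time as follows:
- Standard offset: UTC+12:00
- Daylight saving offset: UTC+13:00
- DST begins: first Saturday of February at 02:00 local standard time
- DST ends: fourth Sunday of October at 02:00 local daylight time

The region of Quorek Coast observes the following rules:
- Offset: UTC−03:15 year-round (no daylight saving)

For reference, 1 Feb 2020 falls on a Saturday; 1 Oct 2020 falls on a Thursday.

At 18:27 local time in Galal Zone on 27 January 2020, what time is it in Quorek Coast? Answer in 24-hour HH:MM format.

1 February 2020 is a Saturday, so the first Saturday is February 1.
1 October 2020 is a Thursday, so the first Sunday is October 4 and the fourth is October 25.
Daylight saving runs 1 February – 25 October; 27 January 2020 is outside that window, so Galal Zone is on standard time at UTC+12:00.
18:27 Galal Zone − 12h = 06:27 UTC.
Quorek Coast stays on UTC−03:15 all year.
06:27 UTC − 3h15m = 03:12 Quorek Coast.

03:12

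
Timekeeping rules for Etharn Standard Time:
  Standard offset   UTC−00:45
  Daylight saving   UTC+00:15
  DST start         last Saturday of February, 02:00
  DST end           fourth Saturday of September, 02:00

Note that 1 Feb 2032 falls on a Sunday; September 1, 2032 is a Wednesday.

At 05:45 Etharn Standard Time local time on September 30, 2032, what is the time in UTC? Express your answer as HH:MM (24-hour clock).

1 February 2032 is a Sunday, so Saturdays fall on 7, 14, 21, 28; the last is February 28.
1 September 2032 is a Wednesday, so the first Saturday is September 4 and the fourth is September 25.
September 30, 2032 does not fall between 28 February and 25 September, so daylight saving is not in effect and Etharn Standard Time is at UTC−00:45.
05:45 local + 0h45m = 06:30 UTC.

06:30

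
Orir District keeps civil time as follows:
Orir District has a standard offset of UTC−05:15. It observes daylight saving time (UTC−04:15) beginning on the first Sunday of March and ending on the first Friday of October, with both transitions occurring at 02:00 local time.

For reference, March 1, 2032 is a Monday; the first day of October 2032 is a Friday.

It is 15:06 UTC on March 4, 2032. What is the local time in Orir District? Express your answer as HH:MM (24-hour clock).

09:51

1 March 2032 is a Monday, so the first Sunday is March 7.
1 October 2032 is a Friday, so the first Friday is October 1.
At the standard offset (UTC−05:15), 15:06 UTC − 5h15m = 09:51 Orir District standard time.
The standard-time date in Orir District, March 4, 2032, is outside the daylight-saving period (7 March – 1 October), so Orir District is on standard time, UTC−05:15.
15:06 UTC − 5h15m = 09:51 local.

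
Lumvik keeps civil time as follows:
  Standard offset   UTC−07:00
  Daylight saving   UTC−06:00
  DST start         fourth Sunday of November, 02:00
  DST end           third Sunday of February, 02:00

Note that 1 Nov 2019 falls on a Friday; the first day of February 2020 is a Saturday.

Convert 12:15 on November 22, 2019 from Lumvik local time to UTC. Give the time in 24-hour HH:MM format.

1 November 2019 is a Friday, so the first Sunday is November 3 and the fourth is November 24.
1 February 2020 is a Saturday, so the first Sunday is February 2 and the third is February 16.
Daylight saving runs 24 November 2019 – 16 February 2020; November 22, 2019 is outside that window, so Lumvik is on standard time at UTC−07:00.
12:15 local + 7h = 19:15 UTC.

19:15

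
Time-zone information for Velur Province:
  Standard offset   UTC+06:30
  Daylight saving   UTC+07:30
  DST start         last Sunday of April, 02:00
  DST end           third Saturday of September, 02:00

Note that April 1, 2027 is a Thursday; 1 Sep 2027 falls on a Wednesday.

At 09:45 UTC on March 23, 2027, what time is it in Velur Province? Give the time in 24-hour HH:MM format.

16:15

1 April 2027 is a Thursday, so Sundays fall on 4, 11, 18, 25; the last is April 25.
1 September 2027 is a Wednesday, so the first Saturday is September 4 and the third is September 18.
At the standard offset (UTC+06:30), 09:45 UTC + 6h30m = 16:15 Velur Province standard time.
The standard-time date in Velur Province, March 23, 2027, does not fall between 25 April and 18 September, so daylight saving is not in effect and Velur Province is at UTC+06:30.
09:45 UTC + 6h30m = 16:15 local.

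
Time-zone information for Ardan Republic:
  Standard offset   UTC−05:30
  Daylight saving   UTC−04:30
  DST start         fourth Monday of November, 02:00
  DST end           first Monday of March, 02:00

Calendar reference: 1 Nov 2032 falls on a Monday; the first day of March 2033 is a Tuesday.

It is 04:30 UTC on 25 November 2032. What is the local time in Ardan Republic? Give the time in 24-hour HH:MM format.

1 November 2032 is a Monday, so the first Monday is November 1 and the fourth is November 22.
1 March 2033 is a Tuesday, so the first Monday is March 7.
At the standard offset (UTC−05:30), 04:30 UTC − 5h30m = 23:00 Ardan Republic standard time (rolling into the previous day, 24 November 2032).
Daylight saving runs 22 November 2032 – 7 March 2033; the standard-time date in Ardan Republic, 24 November 2032, is inside that window, so Ardan Republic is at UTC−04:30.
04:30 UTC − 4h30m = 00:00 local.

00:00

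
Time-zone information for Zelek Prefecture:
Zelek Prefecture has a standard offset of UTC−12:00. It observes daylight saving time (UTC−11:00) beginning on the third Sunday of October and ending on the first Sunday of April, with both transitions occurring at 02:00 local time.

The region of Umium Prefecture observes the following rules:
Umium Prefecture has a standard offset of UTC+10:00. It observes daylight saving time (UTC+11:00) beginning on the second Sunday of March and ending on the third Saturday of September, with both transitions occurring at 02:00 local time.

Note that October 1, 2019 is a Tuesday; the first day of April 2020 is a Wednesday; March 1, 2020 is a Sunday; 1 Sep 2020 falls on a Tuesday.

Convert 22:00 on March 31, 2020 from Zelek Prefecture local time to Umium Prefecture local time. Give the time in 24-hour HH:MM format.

1 October 2019 is a Tuesday, so the first Sunday is October 6 and the third is October 20.
1 April 2020 is a Wednesday, so the first Sunday is April 5.
March 31, 2020 falls between 20 October 2019 and 5 April 2020, so daylight saving is in effect and Zelek Prefecture is at UTC−11:00.
22:00 Zelek Prefecture + 11h = 09:00 UTC (rolling into the next day, 1 April 2020).
1 March 2020 is a Sunday, so the first Sunday is March 1 and the second is March 8.
1 September 2020 is a Tuesday, so the first Saturday is September 5 and the third is September 19.
At the standard offset (UTC+10:00), 09:00 UTC + 10h = 19:00 Umium Prefecture standard time.
The standard-time date in Umium Prefecture, April 1, 2020, lies within the daylight-saving period (8 March – 19 September), so Umium Prefecture is on daylight time, UTC+11:00.
09:00 UTC + 11h = 20:00 Umium Prefecture.

20:00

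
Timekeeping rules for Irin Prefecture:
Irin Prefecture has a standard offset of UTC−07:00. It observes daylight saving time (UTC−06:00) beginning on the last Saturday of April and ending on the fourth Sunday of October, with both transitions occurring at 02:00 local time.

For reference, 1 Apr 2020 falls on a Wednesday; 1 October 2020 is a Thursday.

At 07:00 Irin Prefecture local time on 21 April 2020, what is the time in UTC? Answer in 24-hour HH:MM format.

1 April 2020 is a Wednesday, so Saturdays fall on 4, 11, 18, 25; the last is April 25.
1 October 2020 is a Thursday, so the first Sunday is October 4 and the fourth is October 25.
21 April 2020 is outside the daylight-saving period (25 April – 25 October), so Irin Prefecture is on standard time, UTC−07:00.
07:00 local + 7h = 14:00 UTC.

14:00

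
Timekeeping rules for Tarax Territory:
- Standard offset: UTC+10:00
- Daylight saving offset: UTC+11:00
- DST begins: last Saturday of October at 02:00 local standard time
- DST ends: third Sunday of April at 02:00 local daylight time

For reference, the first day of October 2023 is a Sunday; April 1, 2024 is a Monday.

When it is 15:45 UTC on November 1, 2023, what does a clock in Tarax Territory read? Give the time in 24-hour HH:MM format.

1 October 2023 is a Sunday, so Saturdays fall on 7, 14, 21, 28; the last is October 28.
1 April 2024 is a Monday, so the first Sunday is April 7 and the third is April 21.
At the standard offset (UTC+10:00), 15:45 UTC + 10h = 01:45 Tarax Territory standard time (rolling into the next day, 2 November 2023).
The standard-time date in Tarax Territory, November 2, 2023, falls between 28 October 2023 and 21 April 2024, so daylight saving is in effect and Tarax Territory is at UTC+11:00.
15:45 UTC + 11h = 02:45 local (rolling into the next day, 2 November 2023).

02:45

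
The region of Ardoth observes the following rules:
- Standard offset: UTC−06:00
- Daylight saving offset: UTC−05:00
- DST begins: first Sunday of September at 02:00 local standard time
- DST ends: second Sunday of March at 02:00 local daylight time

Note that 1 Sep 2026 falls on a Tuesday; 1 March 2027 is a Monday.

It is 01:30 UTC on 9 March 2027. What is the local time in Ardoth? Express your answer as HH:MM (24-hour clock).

1 September 2026 is a Tuesday, so the first Sunday is September 6.
1 March 2027 is a Monday, so the first Sunday is March 7 and the second is March 14.
At the standard offset (UTC−06:00), 01:30 UTC − 6h = 19:30 Ardoth standard time (rolling into the previous day, 8 March 2027).
The standard-time date in Ardoth, 8 March 2027, falls between 6 September 2026 and 14 March 2027, so daylight saving is in effect and Ardoth is at UTC−05:00.
01:30 UTC − 5h = 20:30 local (rolling into the previous day, 8 March 2027).

20:30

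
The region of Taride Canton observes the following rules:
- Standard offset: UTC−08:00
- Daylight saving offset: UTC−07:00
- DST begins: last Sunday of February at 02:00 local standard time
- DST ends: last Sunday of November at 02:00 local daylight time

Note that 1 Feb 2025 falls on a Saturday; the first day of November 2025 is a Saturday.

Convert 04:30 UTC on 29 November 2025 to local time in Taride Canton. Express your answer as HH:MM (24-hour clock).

21:30

1 February 2025 is a Saturday, so Sundays fall on 2, 9, 16, 23; the last is February 23.
1 November 2025 is a Saturday, so Sundays fall on 2, 9, 16, 23, 30; the last is November 30.
At the standard offset (UTC−08:00), 04:30 UTC − 8h = 20:30 Taride Canton standard time (rolling into the previous day, 28 November 2025).
Daylight saving runs 23 February – 30 November; the standard-time date in Taride Canton, 28 November 2025, is inside that window, so Taride Canton is at UTC−07:00.
04:30 UTC − 7h = 21:30 local (rolling into the previous day, 28 November 2025).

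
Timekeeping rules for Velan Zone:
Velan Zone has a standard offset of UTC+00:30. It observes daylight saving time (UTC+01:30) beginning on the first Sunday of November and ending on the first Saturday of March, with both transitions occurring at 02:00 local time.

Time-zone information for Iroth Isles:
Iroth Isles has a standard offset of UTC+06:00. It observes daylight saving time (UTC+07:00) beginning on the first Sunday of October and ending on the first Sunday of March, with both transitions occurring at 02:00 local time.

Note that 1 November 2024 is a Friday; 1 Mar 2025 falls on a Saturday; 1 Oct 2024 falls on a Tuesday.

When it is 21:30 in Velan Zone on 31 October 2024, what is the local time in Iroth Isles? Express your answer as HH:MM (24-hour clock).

1 November 2024 is a Friday, so the first Sunday is November 3.
1 March 2025 is a Saturday, so the first Saturday is March 1.
31 October 2024 does not fall between 3 November 2024 and 1 March 2025, so daylight saving is not in effect and Velan Zone is at UTC+00:30.
21:30 Velan Zone − 0h30m = 21:00 UTC.
1 October 2024 is a Tuesday, so the first Sunday is October 6.
1 March 2025 is a Saturday, so the first Sunday is March 2.
At the standard offset (UTC+06:00), 21:00 UTC + 6h = 03:00 Iroth Isles standard time (rolling into the next day, 1 November 2024).
Daylight saving runs 6 October 2024 – 2 March 2025; the standard-time date in Iroth Isles, 1 November 2024, is inside that window, so Iroth Isles is at UTC+07:00.
21:00 UTC + 7h = 04:00 Iroth Isles (rolling into the next day, 1 November 2024).

04:00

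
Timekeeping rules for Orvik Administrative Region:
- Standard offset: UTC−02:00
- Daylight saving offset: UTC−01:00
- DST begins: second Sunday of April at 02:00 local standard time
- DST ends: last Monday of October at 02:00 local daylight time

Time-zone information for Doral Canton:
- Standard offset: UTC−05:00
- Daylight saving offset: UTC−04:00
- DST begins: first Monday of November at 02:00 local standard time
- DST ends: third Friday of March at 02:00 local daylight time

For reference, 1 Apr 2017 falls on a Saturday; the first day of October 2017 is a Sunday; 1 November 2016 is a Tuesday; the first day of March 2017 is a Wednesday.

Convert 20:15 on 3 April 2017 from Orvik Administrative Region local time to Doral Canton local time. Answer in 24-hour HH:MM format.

17:15

1 April 2017 is a Saturday, so the first Sunday is April 2 and the second is April 9.
1 October 2017 is a Sunday, so Mondays fall on 2, 9, 16, 23, 30; the last is October 30.
3 April 2017 does not fall between 9 April and 30 October, so daylight saving is not in effect and Orvik Administrative Region is at UTC−02:00.
20:15 Orvik Administrative Region + 2h = 22:15 UTC.
1 November 2016 is a Tuesday, so the first Monday is November 7.
1 March 2017 is a Wednesday, so the first Friday is March 3 and the third is March 17.
At the standard offset (UTC−05:00), 22:15 UTC − 5h = 17:15 Doral Canton standard time.
Daylight saving runs 7 November 2016 – 17 March 2017; the standard-time date in Doral Canton, 3 April 2017, is outside that window, so Doral Canton is on standard time at UTC−05:00.
22:15 UTC − 5h = 17:15 Doral Canton.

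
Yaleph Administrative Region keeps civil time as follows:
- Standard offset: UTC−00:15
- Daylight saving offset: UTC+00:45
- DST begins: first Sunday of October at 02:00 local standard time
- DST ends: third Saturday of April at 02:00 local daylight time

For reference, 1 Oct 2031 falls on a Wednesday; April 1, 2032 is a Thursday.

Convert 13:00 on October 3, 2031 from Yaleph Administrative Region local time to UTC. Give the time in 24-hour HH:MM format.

13:15

1 October 2031 is a Wednesday, so the first Sunday is October 5.
1 April 2032 is a Thursday, so the first Saturday is April 3 and the third is April 17.
October 3, 2031 does not fall between 5 October 2031 and 17 April 2032, so daylight saving is not in effect and Yaleph Administrative Region is at UTC−00:15.
13:00 local + 0h15m = 13:15 UTC.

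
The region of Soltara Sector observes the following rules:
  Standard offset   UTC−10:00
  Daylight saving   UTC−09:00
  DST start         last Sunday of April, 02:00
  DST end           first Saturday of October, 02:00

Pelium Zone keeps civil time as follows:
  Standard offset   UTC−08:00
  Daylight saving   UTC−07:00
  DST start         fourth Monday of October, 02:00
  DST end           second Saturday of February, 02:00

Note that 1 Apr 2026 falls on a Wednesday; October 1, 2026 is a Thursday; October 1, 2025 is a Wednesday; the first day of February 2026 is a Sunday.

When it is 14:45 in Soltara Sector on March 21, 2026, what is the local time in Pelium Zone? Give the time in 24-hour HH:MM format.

1 April 2026 is a Wednesday, so Sundays fall on 5, 12, 19, 26; the last is April 26.
1 October 2026 is a Thursday, so the first Saturday is October 3.
Daylight saving runs 26 April – 3 October; March 21, 2026 is outside that window, so Soltara Sector is on standard time at UTC−10:00.
14:45 Soltara Sector + 10h = 00:45 UTC (rolling into the next day, 22 March 2026).
1 October 2025 is a Wednesday, so the first Monday is October 6 and the fourth is October 27.
1 February 2026 is a Sunday, so the first Saturday is February 7 and the second is February 14.
At the standard offset (UTC−08:00), 00:45 UTC − 8h = 16:45 Pelium Zone standard time (rolling into the previous day, 21 March 2026).
The standard-time date in Pelium Zone, March 21, 2026, does not fall between 27 October 2025 and 14 February 2026, so daylight saving is not in effect and Pelium Zone is at UTC−08:00.
00:45 UTC − 8h = 16:45 Pelium Zone (rolling into the previous day, 21 March 2026).

16:45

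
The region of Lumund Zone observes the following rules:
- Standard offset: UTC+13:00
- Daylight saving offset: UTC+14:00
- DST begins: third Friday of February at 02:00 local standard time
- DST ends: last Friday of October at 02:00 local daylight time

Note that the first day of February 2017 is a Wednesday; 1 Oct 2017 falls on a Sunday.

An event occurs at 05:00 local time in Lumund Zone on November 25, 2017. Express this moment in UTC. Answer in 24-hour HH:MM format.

16:00

1 February 2017 is a Wednesday, so the first Friday is February 3 and the third is February 17.
1 October 2017 is a Sunday, so Fridays fall on 6, 13, 20, 27; the last is October 27.
November 25, 2017 does not fall between 17 February and 27 October, so daylight saving is not in effect and Lumund Zone is at UTC+13:00.
05:00 local − 13h = 16:00 UTC (rolling into the previous day, 24 November 2017).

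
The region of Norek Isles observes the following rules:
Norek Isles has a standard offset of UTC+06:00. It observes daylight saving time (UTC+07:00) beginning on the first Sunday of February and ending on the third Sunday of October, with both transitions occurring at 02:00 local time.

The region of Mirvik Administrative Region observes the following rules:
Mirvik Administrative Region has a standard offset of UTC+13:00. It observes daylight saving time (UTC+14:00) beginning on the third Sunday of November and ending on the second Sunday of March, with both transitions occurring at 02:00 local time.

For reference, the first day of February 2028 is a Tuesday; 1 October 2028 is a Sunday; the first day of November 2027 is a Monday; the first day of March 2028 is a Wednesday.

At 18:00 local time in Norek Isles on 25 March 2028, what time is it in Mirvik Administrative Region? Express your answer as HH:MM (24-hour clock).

1 February 2028 is a Tuesday, so the first Sunday is February 6.
1 October 2028 is a Sunday, so the first Sunday is October 1 and the third is October 15.
25 March 2028 lies within the daylight-saving period (6 February – 15 October), so Norek Isles is on daylight time, UTC+07:00.
18:00 Norek Isles − 7h = 11:00 UTC.
1 November 2027 is a Monday, so the first Sunday is November 7 and the third is November 21.
1 March 2028 is a Wednesday, so the first Sunday is March 5 and the second is March 12.
At the standard offset (UTC+13:00), 11:00 UTC + 13h = 00:00 Mirvik Administrative Region standard time (rolling into the next day, 26 March 2028).
The standard-time date in Mirvik Administrative Region, 26 March 2028, does not fall between 21 November 2027 and 12 March 2028, so daylight saving is not in effect and Mirvik Administrative Region is at UTC+13:00.
11:00 UTC + 13h = 00:00 Mirvik Administrative Region (rolling into the next day, 26 March 2028).

00:00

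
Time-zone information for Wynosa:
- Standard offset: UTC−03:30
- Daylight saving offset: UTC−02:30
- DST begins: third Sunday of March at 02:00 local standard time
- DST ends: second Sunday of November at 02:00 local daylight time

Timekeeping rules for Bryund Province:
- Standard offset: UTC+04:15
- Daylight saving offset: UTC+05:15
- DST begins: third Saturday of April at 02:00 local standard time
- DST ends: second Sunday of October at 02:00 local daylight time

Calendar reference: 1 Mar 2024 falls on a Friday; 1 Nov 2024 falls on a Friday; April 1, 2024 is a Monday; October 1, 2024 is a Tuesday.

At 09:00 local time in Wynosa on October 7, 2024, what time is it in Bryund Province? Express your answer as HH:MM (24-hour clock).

16:45

1 March 2024 is a Friday, so the first Sunday is March 3 and the third is March 17.
1 November 2024 is a Friday, so the first Sunday is November 3 and the second is November 10.
Daylight saving runs 17 March – 10 November; October 7, 2024 is inside that window, so Wynosa is at UTC−02:30.
09:00 Wynosa + 2h30m = 11:30 UTC.
1 April 2024 is a Monday, so the first Saturday is April 6 and the third is April 20.
1 October 2024 is a Tuesday, so the first Sunday is October 6 and the second is October 13.
At the standard offset (UTC+04:15), 11:30 UTC + 4h15m = 15:45 Bryund Province standard time.
Daylight saving runs 20 April – 13 October; the standard-time date in Bryund Province, October 7, 2024, is inside that window, so Bryund Province is at UTC+05:15.
11:30 UTC + 5h15m = 16:45 Bryund Province.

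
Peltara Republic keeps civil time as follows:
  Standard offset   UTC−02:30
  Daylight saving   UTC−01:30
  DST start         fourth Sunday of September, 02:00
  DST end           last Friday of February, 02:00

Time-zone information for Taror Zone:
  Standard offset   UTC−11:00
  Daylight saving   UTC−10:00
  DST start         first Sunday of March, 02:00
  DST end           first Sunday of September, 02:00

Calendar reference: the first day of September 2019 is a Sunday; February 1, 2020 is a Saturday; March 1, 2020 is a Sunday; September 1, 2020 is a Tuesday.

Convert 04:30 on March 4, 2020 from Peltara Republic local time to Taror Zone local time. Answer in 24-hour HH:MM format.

1 September 2019 is a Sunday, so the first Sunday is September 1 and the fourth is September 22.
1 February 2020 is a Saturday, so Fridays fall on 7, 14, 21, 28; the last is February 28.
Daylight saving runs 22 September 2019 – 28 February 2020; March 4, 2020 is outside that window, so Peltara Republic is on standard time at UTC−02:30.
04:30 Peltara Republic + 2h30m = 07:00 UTC.
1 March 2020 is a Sunday, so the first Sunday is March 1.
1 September 2020 is a Tuesday, so the first Sunday is September 6.
At the standard offset (UTC−11:00), 07:00 UTC − 11h = 20:00 Taror Zone standard time (rolling into the previous day, 3 March 2020).
The standard-time date in Taror Zone, March 3, 2020, falls between 1 March and 6 September, so daylight saving is in effect and Taror Zone is at UTC−10:00.
07:00 UTC − 10h = 21:00 Taror Zone (rolling into the previous day, 3 March 2020).

21:00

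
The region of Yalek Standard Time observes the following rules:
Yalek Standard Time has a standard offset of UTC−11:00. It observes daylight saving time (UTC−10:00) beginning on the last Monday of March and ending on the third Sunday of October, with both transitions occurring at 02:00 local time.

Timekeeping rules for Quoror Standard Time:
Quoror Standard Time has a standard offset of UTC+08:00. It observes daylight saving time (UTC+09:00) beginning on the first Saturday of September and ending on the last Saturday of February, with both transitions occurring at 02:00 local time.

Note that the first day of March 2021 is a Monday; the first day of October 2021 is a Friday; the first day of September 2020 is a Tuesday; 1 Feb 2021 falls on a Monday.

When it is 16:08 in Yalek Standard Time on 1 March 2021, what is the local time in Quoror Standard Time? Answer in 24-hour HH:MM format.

1 March 2021 is a Monday, so Mondays fall on 1, 8, 15, 22, 29; the last is March 29.
1 October 2021 is a Friday, so the first Sunday is October 3 and the third is October 17.
Daylight saving runs 29 March – 17 October; 1 March 2021 is outside that window, so Yalek Standard Time is on standard time at UTC−11:00.
16:08 Yalek Standard Time + 11h = 03:08 UTC (rolling into the next day, 2 March 2021).
1 September 2020 is a Tuesday, so the first Saturday is September 5.
1 February 2021 is a Monday, so Saturdays fall on 6, 13, 20, 27; the last is February 27.
At the standard offset (UTC+08:00), 03:08 UTC + 8h = 11:08 Quoror Standard Time standard time.
The standard-time date in Quoror Standard Time, 2 March 2021, is outside the daylight-saving period (5 September 2020 – 27 February 2021), so Quoror Standard Time is on standard time, UTC+08:00.
03:08 UTC + 8h = 11:08 Quoror Standard Time.

11:08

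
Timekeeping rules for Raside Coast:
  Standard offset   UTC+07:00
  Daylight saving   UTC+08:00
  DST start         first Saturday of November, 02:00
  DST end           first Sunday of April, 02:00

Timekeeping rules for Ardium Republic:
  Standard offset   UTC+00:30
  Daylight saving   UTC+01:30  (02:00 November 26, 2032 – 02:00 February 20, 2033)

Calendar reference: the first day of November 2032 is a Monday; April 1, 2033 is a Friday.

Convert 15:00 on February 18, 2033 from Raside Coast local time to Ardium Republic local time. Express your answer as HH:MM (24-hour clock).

1 November 2032 is a Monday, so the first Saturday is November 6.
1 April 2033 is a Friday, so the first Sunday is April 3.
Daylight saving runs 6 November 2032 – 3 April 2033; February 18, 2033 is inside that window, so Raside Coast is at UTC+08:00.
15:00 Raside Coast − 8h = 07:00 UTC.
At the standard offset (UTC+00:30), 07:00 UTC + 0h30m = 07:30 Ardium Republic standard time.
The standard-time date in Ardium Republic, February 18, 2033, lies within the daylight-saving period (26 November 2032 – 20 February 2033), so Ardium Republic is on daylight time, UTC+01:30.
07:00 UTC + 1h30m = 08:30 Ardium Republic.

08:30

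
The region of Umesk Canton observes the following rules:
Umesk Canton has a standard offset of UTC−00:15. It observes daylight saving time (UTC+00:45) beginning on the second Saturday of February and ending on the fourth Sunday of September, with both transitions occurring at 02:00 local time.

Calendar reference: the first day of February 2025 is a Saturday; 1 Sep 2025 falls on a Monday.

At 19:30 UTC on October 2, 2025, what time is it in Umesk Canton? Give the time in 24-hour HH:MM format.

19:15

1 February 2025 is a Saturday, so the first Saturday is February 1 and the second is February 8.
1 September 2025 is a Monday, so the first Sunday is September 7 and the fourth is September 28.
At the standard offset (UTC−00:15), 19:30 UTC − 0h15m = 19:15 Umesk Canton standard time.
The standard-time date in Umesk Canton, October 2, 2025, is outside the daylight-saving period (8 February – 28 September), so Umesk Canton is on standard time, UTC−00:15.
19:30 UTC − 0h15m = 19:15 local.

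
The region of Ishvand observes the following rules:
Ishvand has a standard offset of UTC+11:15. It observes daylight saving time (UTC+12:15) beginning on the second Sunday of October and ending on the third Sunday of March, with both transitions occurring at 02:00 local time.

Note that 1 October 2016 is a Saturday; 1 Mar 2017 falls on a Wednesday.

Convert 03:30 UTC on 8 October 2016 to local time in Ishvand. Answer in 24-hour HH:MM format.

14:45

1 October 2016 is a Saturday, so the first Sunday is October 2 and the second is October 9.
1 March 2017 is a Wednesday, so the first Sunday is March 5 and the third is March 19.
At the standard offset (UTC+11:15), 03:30 UTC + 11h15m = 14:45 Ishvand standard time.
The standard-time date in Ishvand, 8 October 2016, does not fall between 9 October 2016 and 19 March 2017, so daylight saving is not in effect and Ishvand is at UTC+11:15.
03:30 UTC + 11h15m = 14:45 local.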